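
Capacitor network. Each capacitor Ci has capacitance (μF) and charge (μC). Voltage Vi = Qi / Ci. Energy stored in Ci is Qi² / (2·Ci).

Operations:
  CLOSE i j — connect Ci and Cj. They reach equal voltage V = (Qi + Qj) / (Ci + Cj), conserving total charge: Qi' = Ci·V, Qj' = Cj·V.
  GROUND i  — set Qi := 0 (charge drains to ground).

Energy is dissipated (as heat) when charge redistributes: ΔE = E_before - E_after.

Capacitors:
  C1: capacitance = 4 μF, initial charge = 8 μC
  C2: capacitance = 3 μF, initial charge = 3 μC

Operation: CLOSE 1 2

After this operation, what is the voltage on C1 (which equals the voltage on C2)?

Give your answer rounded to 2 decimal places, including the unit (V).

Initial: C1(4μF, Q=8μC, V=2.00V), C2(3μF, Q=3μC, V=1.00V)
Op 1: CLOSE 1-2: Q_total=11.00, C_total=7.00, V=1.57; Q1=6.29, Q2=4.71; dissipated=0.857

Answer: 1.57 V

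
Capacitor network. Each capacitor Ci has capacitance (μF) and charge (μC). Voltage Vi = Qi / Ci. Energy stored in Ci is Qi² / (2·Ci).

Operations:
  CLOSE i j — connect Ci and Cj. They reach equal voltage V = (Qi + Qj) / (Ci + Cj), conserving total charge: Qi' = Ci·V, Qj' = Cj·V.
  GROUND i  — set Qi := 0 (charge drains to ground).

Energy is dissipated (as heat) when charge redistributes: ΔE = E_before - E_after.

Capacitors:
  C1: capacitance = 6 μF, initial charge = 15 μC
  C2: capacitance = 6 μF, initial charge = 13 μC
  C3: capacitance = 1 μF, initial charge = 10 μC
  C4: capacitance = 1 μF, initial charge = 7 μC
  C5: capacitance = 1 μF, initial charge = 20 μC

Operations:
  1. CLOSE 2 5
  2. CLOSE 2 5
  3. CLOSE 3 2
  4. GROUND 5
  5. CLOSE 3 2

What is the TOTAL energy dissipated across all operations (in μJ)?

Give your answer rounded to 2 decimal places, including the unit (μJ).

Answer: 159.38 μJ

Derivation:
Initial: C1(6μF, Q=15μC, V=2.50V), C2(6μF, Q=13μC, V=2.17V), C3(1μF, Q=10μC, V=10.00V), C4(1μF, Q=7μC, V=7.00V), C5(1μF, Q=20μC, V=20.00V)
Op 1: CLOSE 2-5: Q_total=33.00, C_total=7.00, V=4.71; Q2=28.29, Q5=4.71; dissipated=136.298
Op 2: CLOSE 2-5: Q_total=33.00, C_total=7.00, V=4.71; Q2=28.29, Q5=4.71; dissipated=0.000
Op 3: CLOSE 3-2: Q_total=38.29, C_total=7.00, V=5.47; Q3=5.47, Q2=32.82; dissipated=11.974
Op 4: GROUND 5: Q5=0; energy lost=11.112
Op 5: CLOSE 3-2: Q_total=38.29, C_total=7.00, V=5.47; Q3=5.47, Q2=32.82; dissipated=0.000
Total dissipated: 159.384 μJ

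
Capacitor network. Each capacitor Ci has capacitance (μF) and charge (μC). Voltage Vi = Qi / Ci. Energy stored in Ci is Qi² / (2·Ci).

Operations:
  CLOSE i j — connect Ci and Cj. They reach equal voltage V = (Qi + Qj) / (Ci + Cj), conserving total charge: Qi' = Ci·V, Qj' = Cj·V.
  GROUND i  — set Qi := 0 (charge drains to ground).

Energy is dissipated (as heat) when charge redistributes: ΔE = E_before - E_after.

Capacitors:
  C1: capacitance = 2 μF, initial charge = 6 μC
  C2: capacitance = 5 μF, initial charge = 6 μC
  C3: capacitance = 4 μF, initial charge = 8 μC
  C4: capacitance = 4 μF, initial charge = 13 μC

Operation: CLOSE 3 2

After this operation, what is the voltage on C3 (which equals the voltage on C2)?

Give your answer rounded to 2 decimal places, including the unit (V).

Answer: 1.56 V

Derivation:
Initial: C1(2μF, Q=6μC, V=3.00V), C2(5μF, Q=6μC, V=1.20V), C3(4μF, Q=8μC, V=2.00V), C4(4μF, Q=13μC, V=3.25V)
Op 1: CLOSE 3-2: Q_total=14.00, C_total=9.00, V=1.56; Q3=6.22, Q2=7.78; dissipated=0.711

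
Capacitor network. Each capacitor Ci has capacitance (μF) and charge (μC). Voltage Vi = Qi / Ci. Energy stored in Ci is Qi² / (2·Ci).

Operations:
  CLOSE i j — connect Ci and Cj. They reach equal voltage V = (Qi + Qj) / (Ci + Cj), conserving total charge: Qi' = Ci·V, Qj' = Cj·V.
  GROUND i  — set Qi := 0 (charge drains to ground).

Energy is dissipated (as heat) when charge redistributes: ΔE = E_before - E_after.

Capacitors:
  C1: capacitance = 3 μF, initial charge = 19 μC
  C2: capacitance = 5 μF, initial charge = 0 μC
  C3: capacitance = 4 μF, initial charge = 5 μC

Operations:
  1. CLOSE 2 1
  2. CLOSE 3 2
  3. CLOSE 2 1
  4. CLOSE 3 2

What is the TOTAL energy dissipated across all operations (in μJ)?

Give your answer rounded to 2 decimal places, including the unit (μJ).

Initial: C1(3μF, Q=19μC, V=6.33V), C2(5μF, Q=0μC, V=0.00V), C3(4μF, Q=5μC, V=1.25V)
Op 1: CLOSE 2-1: Q_total=19.00, C_total=8.00, V=2.38; Q2=11.88, Q1=7.12; dissipated=37.604
Op 2: CLOSE 3-2: Q_total=16.88, C_total=9.00, V=1.88; Q3=7.50, Q2=9.38; dissipated=1.406
Op 3: CLOSE 2-1: Q_total=16.50, C_total=8.00, V=2.06; Q2=10.31, Q1=6.19; dissipated=0.234
Op 4: CLOSE 3-2: Q_total=17.81, C_total=9.00, V=1.98; Q3=7.92, Q2=9.90; dissipated=0.039
Total dissipated: 39.284 μJ

Answer: 39.28 μJ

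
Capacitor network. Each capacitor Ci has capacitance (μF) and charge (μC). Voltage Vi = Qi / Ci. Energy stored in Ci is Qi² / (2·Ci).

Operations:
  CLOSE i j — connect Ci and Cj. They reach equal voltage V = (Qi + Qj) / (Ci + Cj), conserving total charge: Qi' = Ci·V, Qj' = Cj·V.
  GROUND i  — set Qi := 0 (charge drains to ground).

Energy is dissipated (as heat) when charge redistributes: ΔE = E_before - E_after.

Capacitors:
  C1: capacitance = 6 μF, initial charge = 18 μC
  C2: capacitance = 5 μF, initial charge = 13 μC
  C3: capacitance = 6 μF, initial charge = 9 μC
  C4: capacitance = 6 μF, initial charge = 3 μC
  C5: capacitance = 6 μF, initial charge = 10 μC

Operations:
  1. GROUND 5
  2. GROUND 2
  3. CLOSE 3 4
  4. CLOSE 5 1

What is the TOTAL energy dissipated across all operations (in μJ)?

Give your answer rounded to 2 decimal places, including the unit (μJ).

Answer: 40.23 μJ

Derivation:
Initial: C1(6μF, Q=18μC, V=3.00V), C2(5μF, Q=13μC, V=2.60V), C3(6μF, Q=9μC, V=1.50V), C4(6μF, Q=3μC, V=0.50V), C5(6μF, Q=10μC, V=1.67V)
Op 1: GROUND 5: Q5=0; energy lost=8.333
Op 2: GROUND 2: Q2=0; energy lost=16.900
Op 3: CLOSE 3-4: Q_total=12.00, C_total=12.00, V=1.00; Q3=6.00, Q4=6.00; dissipated=1.500
Op 4: CLOSE 5-1: Q_total=18.00, C_total=12.00, V=1.50; Q5=9.00, Q1=9.00; dissipated=13.500
Total dissipated: 40.233 μJ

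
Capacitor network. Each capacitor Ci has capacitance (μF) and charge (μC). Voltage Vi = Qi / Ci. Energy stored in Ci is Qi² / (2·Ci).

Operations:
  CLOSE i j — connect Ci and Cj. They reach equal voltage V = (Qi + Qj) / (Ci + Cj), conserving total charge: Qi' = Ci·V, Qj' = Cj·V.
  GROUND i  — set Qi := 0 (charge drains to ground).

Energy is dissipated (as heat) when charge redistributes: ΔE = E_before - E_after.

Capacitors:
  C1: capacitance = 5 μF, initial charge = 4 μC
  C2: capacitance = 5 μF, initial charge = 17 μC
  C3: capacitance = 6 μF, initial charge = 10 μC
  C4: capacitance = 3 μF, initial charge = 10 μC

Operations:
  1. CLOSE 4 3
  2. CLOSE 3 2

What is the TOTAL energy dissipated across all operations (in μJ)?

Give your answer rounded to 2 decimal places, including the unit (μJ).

Answer: 4.67 μJ

Derivation:
Initial: C1(5μF, Q=4μC, V=0.80V), C2(5μF, Q=17μC, V=3.40V), C3(6μF, Q=10μC, V=1.67V), C4(3μF, Q=10μC, V=3.33V)
Op 1: CLOSE 4-3: Q_total=20.00, C_total=9.00, V=2.22; Q4=6.67, Q3=13.33; dissipated=2.778
Op 2: CLOSE 3-2: Q_total=30.33, C_total=11.00, V=2.76; Q3=16.55, Q2=13.79; dissipated=1.892
Total dissipated: 4.669 μJ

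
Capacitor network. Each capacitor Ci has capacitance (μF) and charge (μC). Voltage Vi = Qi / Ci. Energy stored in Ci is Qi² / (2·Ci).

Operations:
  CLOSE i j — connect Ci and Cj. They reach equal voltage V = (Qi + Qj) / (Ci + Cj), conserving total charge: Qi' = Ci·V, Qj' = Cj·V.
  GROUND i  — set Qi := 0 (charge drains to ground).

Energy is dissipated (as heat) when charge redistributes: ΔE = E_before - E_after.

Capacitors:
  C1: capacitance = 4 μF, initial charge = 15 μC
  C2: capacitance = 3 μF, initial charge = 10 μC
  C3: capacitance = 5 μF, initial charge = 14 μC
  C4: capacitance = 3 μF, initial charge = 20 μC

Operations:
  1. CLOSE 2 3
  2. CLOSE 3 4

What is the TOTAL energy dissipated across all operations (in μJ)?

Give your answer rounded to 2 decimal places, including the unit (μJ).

Answer: 12.87 μJ

Derivation:
Initial: C1(4μF, Q=15μC, V=3.75V), C2(3μF, Q=10μC, V=3.33V), C3(5μF, Q=14μC, V=2.80V), C4(3μF, Q=20μC, V=6.67V)
Op 1: CLOSE 2-3: Q_total=24.00, C_total=8.00, V=3.00; Q2=9.00, Q3=15.00; dissipated=0.267
Op 2: CLOSE 3-4: Q_total=35.00, C_total=8.00, V=4.38; Q3=21.88, Q4=13.12; dissipated=12.604
Total dissipated: 12.871 μJ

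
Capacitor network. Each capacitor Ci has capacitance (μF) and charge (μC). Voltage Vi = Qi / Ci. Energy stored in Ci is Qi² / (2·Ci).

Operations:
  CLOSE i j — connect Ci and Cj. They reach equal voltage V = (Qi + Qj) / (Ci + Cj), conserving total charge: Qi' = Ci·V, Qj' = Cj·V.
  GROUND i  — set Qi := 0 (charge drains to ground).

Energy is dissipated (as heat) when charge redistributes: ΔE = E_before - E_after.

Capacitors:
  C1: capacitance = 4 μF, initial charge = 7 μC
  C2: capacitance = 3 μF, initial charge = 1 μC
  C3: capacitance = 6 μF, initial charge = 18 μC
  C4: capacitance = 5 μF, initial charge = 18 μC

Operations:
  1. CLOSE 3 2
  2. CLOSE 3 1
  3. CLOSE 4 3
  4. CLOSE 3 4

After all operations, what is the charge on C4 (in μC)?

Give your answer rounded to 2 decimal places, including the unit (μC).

Initial: C1(4μF, Q=7μC, V=1.75V), C2(3μF, Q=1μC, V=0.33V), C3(6μF, Q=18μC, V=3.00V), C4(5μF, Q=18μC, V=3.60V)
Op 1: CLOSE 3-2: Q_total=19.00, C_total=9.00, V=2.11; Q3=12.67, Q2=6.33; dissipated=7.111
Op 2: CLOSE 3-1: Q_total=19.67, C_total=10.00, V=1.97; Q3=11.80, Q1=7.87; dissipated=0.156
Op 3: CLOSE 4-3: Q_total=29.80, C_total=11.00, V=2.71; Q4=13.55, Q3=16.25; dissipated=3.638
Op 4: CLOSE 3-4: Q_total=29.80, C_total=11.00, V=2.71; Q3=16.25, Q4=13.55; dissipated=0.000
Final charges: Q1=7.87, Q2=6.33, Q3=16.25, Q4=13.55

Answer: 13.55 μC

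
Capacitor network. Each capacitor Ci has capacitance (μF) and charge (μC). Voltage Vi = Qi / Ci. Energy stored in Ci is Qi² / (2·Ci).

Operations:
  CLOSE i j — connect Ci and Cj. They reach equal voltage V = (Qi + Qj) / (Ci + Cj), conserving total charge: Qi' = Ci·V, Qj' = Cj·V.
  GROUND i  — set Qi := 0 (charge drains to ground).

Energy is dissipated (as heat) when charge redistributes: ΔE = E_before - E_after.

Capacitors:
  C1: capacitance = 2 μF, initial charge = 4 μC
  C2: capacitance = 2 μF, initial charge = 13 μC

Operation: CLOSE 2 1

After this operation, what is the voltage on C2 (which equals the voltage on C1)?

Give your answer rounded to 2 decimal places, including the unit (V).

Initial: C1(2μF, Q=4μC, V=2.00V), C2(2μF, Q=13μC, V=6.50V)
Op 1: CLOSE 2-1: Q_total=17.00, C_total=4.00, V=4.25; Q2=8.50, Q1=8.50; dissipated=10.125

Answer: 4.25 V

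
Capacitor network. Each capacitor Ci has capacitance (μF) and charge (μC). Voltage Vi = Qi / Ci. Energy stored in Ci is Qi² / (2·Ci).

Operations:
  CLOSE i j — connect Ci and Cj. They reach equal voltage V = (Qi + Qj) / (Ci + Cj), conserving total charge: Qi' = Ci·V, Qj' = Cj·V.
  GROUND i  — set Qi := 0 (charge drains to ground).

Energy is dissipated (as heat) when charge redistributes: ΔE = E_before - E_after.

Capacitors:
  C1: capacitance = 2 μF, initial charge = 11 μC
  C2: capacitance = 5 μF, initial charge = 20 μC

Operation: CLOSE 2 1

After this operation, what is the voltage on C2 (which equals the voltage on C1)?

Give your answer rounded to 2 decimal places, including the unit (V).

Initial: C1(2μF, Q=11μC, V=5.50V), C2(5μF, Q=20μC, V=4.00V)
Op 1: CLOSE 2-1: Q_total=31.00, C_total=7.00, V=4.43; Q2=22.14, Q1=8.86; dissipated=1.607

Answer: 4.43 V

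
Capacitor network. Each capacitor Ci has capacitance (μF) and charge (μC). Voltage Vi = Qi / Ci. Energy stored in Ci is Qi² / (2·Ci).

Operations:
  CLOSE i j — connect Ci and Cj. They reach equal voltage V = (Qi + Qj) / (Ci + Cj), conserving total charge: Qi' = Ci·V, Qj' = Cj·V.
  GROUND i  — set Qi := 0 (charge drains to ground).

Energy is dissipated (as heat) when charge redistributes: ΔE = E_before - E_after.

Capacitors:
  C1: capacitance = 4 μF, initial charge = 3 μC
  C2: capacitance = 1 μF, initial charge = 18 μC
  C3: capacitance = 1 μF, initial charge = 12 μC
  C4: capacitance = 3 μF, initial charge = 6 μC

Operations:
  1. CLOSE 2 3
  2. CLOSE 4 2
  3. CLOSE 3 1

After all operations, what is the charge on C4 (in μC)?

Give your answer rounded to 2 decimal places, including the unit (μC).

Answer: 15.75 μC

Derivation:
Initial: C1(4μF, Q=3μC, V=0.75V), C2(1μF, Q=18μC, V=18.00V), C3(1μF, Q=12μC, V=12.00V), C4(3μF, Q=6μC, V=2.00V)
Op 1: CLOSE 2-3: Q_total=30.00, C_total=2.00, V=15.00; Q2=15.00, Q3=15.00; dissipated=9.000
Op 2: CLOSE 4-2: Q_total=21.00, C_total=4.00, V=5.25; Q4=15.75, Q2=5.25; dissipated=63.375
Op 3: CLOSE 3-1: Q_total=18.00, C_total=5.00, V=3.60; Q3=3.60, Q1=14.40; dissipated=81.225
Final charges: Q1=14.40, Q2=5.25, Q3=3.60, Q4=15.75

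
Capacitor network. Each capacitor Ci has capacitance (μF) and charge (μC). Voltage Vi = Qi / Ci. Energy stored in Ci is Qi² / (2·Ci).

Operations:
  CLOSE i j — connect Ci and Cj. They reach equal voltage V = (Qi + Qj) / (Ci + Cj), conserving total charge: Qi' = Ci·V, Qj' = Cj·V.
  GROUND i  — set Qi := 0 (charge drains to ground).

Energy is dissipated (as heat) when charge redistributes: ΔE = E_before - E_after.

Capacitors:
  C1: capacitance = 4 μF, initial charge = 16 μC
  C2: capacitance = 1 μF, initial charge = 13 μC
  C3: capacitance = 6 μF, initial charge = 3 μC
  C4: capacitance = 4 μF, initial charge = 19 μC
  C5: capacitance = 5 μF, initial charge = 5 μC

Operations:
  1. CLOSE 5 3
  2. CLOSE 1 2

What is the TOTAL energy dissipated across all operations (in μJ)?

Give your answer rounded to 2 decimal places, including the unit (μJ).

Initial: C1(4μF, Q=16μC, V=4.00V), C2(1μF, Q=13μC, V=13.00V), C3(6μF, Q=3μC, V=0.50V), C4(4μF, Q=19μC, V=4.75V), C5(5μF, Q=5μC, V=1.00V)
Op 1: CLOSE 5-3: Q_total=8.00, C_total=11.00, V=0.73; Q5=3.64, Q3=4.36; dissipated=0.341
Op 2: CLOSE 1-2: Q_total=29.00, C_total=5.00, V=5.80; Q1=23.20, Q2=5.80; dissipated=32.400
Total dissipated: 32.741 μJ

Answer: 32.74 μJ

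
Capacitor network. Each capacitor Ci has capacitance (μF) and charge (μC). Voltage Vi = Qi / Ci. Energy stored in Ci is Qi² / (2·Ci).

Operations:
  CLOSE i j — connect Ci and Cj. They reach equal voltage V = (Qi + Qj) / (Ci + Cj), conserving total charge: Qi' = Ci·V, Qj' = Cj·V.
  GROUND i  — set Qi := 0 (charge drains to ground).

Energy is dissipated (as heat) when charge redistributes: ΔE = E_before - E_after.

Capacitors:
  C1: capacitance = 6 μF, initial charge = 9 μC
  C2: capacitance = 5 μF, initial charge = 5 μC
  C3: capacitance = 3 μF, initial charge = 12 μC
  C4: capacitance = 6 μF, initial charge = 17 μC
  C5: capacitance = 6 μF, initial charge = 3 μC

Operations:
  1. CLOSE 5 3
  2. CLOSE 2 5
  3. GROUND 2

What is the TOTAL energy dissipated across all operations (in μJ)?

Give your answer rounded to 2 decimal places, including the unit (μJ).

Initial: C1(6μF, Q=9μC, V=1.50V), C2(5μF, Q=5μC, V=1.00V), C3(3μF, Q=12μC, V=4.00V), C4(6μF, Q=17μC, V=2.83V), C5(6μF, Q=3μC, V=0.50V)
Op 1: CLOSE 5-3: Q_total=15.00, C_total=9.00, V=1.67; Q5=10.00, Q3=5.00; dissipated=12.250
Op 2: CLOSE 2-5: Q_total=15.00, C_total=11.00, V=1.36; Q2=6.82, Q5=8.18; dissipated=0.606
Op 3: GROUND 2: Q2=0; energy lost=4.649
Total dissipated: 17.505 μJ

Answer: 17.50 μJ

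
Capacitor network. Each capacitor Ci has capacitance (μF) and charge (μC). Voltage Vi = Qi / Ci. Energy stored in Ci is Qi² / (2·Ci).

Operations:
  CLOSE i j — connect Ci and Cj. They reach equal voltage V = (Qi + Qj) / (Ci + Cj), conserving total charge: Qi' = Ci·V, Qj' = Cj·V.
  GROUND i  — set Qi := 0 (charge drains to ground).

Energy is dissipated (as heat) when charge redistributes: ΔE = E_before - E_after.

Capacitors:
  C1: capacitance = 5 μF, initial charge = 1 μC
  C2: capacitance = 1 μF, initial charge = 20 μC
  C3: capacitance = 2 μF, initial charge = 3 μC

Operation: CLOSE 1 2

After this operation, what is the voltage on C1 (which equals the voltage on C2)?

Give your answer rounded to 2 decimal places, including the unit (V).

Initial: C1(5μF, Q=1μC, V=0.20V), C2(1μF, Q=20μC, V=20.00V), C3(2μF, Q=3μC, V=1.50V)
Op 1: CLOSE 1-2: Q_total=21.00, C_total=6.00, V=3.50; Q1=17.50, Q2=3.50; dissipated=163.350

Answer: 3.50 V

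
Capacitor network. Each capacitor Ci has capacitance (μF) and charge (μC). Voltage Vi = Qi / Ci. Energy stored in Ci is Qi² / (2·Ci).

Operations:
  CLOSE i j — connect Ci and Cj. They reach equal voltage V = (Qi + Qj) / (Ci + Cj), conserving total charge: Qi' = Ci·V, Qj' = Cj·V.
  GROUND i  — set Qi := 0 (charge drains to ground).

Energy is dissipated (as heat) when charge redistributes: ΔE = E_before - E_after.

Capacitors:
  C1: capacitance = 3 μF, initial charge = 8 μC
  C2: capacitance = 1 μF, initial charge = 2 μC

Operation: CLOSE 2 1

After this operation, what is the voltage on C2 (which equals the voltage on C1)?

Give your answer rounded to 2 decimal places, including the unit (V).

Initial: C1(3μF, Q=8μC, V=2.67V), C2(1μF, Q=2μC, V=2.00V)
Op 1: CLOSE 2-1: Q_total=10.00, C_total=4.00, V=2.50; Q2=2.50, Q1=7.50; dissipated=0.167

Answer: 2.50 V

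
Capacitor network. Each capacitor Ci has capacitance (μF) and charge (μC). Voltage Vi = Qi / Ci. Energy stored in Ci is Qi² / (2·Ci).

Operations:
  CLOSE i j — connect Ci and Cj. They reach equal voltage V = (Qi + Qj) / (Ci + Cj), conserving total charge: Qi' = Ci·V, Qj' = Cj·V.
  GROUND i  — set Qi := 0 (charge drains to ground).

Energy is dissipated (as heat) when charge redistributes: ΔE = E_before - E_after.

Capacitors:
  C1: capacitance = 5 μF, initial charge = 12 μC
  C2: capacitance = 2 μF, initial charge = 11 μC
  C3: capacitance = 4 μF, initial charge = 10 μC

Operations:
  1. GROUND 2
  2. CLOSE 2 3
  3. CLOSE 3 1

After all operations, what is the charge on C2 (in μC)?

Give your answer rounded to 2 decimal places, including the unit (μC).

Initial: C1(5μF, Q=12μC, V=2.40V), C2(2μF, Q=11μC, V=5.50V), C3(4μF, Q=10μC, V=2.50V)
Op 1: GROUND 2: Q2=0; energy lost=30.250
Op 2: CLOSE 2-3: Q_total=10.00, C_total=6.00, V=1.67; Q2=3.33, Q3=6.67; dissipated=4.167
Op 3: CLOSE 3-1: Q_total=18.67, C_total=9.00, V=2.07; Q3=8.30, Q1=10.37; dissipated=0.598
Final charges: Q1=10.37, Q2=3.33, Q3=8.30

Answer: 3.33 μC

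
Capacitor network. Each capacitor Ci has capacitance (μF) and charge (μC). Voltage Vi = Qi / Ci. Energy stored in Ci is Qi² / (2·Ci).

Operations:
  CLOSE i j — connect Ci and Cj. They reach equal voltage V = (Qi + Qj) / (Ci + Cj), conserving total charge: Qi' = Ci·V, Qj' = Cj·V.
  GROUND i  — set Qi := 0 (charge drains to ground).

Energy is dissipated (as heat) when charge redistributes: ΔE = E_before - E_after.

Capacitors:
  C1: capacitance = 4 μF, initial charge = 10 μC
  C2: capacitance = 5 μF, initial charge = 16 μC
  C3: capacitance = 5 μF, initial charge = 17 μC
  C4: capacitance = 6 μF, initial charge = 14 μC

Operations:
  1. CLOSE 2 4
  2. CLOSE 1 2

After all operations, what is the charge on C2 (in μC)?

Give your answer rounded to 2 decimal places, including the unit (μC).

Initial: C1(4μF, Q=10μC, V=2.50V), C2(5μF, Q=16μC, V=3.20V), C3(5μF, Q=17μC, V=3.40V), C4(6μF, Q=14μC, V=2.33V)
Op 1: CLOSE 2-4: Q_total=30.00, C_total=11.00, V=2.73; Q2=13.64, Q4=16.36; dissipated=1.024
Op 2: CLOSE 1-2: Q_total=23.64, C_total=9.00, V=2.63; Q1=10.51, Q2=13.13; dissipated=0.057
Final charges: Q1=10.51, Q2=13.13, Q3=17.00, Q4=16.36

Answer: 13.13 μC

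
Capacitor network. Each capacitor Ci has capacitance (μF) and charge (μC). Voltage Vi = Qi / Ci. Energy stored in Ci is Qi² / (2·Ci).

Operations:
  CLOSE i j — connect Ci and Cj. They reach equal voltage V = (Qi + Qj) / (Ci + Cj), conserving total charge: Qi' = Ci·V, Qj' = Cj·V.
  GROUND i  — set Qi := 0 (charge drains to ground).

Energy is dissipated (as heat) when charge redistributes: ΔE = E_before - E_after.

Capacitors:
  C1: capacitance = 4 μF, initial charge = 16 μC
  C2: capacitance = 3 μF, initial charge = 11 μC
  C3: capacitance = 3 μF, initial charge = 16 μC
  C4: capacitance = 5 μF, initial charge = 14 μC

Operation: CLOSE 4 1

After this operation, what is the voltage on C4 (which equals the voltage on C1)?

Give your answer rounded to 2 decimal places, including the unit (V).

Answer: 3.33 V

Derivation:
Initial: C1(4μF, Q=16μC, V=4.00V), C2(3μF, Q=11μC, V=3.67V), C3(3μF, Q=16μC, V=5.33V), C4(5μF, Q=14μC, V=2.80V)
Op 1: CLOSE 4-1: Q_total=30.00, C_total=9.00, V=3.33; Q4=16.67, Q1=13.33; dissipated=1.600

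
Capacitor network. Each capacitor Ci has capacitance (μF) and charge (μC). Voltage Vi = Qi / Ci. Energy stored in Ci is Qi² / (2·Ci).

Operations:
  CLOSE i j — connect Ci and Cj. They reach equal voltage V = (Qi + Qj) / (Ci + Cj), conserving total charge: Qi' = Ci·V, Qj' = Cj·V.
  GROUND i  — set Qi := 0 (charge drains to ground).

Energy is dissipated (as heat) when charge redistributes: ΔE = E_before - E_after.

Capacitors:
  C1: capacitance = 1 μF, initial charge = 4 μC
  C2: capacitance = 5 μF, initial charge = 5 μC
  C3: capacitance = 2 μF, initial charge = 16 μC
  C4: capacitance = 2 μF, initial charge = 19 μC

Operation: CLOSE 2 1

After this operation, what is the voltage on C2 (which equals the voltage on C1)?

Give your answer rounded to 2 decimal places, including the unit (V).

Initial: C1(1μF, Q=4μC, V=4.00V), C2(5μF, Q=5μC, V=1.00V), C3(2μF, Q=16μC, V=8.00V), C4(2μF, Q=19μC, V=9.50V)
Op 1: CLOSE 2-1: Q_total=9.00, C_total=6.00, V=1.50; Q2=7.50, Q1=1.50; dissipated=3.750

Answer: 1.50 V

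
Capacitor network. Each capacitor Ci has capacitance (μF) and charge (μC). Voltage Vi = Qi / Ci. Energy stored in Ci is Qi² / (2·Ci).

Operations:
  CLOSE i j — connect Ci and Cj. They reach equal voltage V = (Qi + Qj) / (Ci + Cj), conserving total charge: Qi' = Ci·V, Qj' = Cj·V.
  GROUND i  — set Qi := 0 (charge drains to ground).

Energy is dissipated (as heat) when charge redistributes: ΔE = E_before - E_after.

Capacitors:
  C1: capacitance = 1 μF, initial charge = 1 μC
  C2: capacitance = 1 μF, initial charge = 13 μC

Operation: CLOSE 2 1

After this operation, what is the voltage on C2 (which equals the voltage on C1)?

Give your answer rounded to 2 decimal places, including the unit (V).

Answer: 7.00 V

Derivation:
Initial: C1(1μF, Q=1μC, V=1.00V), C2(1μF, Q=13μC, V=13.00V)
Op 1: CLOSE 2-1: Q_total=14.00, C_total=2.00, V=7.00; Q2=7.00, Q1=7.00; dissipated=36.000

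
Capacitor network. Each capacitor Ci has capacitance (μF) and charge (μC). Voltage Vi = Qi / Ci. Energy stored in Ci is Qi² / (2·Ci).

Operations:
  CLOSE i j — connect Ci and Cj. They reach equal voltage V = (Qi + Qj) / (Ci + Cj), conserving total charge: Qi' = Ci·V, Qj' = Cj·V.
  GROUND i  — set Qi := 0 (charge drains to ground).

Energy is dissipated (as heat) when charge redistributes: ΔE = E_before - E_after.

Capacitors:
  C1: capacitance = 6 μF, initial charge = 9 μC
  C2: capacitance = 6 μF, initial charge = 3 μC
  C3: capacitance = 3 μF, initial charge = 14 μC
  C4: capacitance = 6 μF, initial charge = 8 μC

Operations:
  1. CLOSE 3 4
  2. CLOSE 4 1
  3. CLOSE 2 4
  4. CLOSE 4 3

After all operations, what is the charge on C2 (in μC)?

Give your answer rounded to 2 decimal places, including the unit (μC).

Answer: 7.42 μC

Derivation:
Initial: C1(6μF, Q=9μC, V=1.50V), C2(6μF, Q=3μC, V=0.50V), C3(3μF, Q=14μC, V=4.67V), C4(6μF, Q=8μC, V=1.33V)
Op 1: CLOSE 3-4: Q_total=22.00, C_total=9.00, V=2.44; Q3=7.33, Q4=14.67; dissipated=11.111
Op 2: CLOSE 4-1: Q_total=23.67, C_total=12.00, V=1.97; Q4=11.83, Q1=11.83; dissipated=1.338
Op 3: CLOSE 2-4: Q_total=14.83, C_total=12.00, V=1.24; Q2=7.42, Q4=7.42; dissipated=3.251
Op 4: CLOSE 4-3: Q_total=14.75, C_total=9.00, V=1.64; Q4=9.83, Q3=4.92; dissipated=1.460
Final charges: Q1=11.83, Q2=7.42, Q3=4.92, Q4=9.83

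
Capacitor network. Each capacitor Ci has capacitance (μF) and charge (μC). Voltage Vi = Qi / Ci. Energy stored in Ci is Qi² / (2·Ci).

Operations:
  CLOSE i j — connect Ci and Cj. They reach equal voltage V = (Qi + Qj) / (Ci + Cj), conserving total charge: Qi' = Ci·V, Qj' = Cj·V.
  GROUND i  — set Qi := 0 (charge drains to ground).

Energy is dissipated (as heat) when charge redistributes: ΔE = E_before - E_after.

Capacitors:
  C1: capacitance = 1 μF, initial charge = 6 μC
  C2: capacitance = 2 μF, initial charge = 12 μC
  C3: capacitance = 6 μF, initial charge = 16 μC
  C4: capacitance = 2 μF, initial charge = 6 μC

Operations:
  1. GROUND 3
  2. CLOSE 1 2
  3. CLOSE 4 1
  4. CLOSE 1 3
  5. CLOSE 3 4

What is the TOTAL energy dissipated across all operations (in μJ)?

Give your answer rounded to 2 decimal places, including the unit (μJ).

Initial: C1(1μF, Q=6μC, V=6.00V), C2(2μF, Q=12μC, V=6.00V), C3(6μF, Q=16μC, V=2.67V), C4(2μF, Q=6μC, V=3.00V)
Op 1: GROUND 3: Q3=0; energy lost=21.333
Op 2: CLOSE 1-2: Q_total=18.00, C_total=3.00, V=6.00; Q1=6.00, Q2=12.00; dissipated=0.000
Op 3: CLOSE 4-1: Q_total=12.00, C_total=3.00, V=4.00; Q4=8.00, Q1=4.00; dissipated=3.000
Op 4: CLOSE 1-3: Q_total=4.00, C_total=7.00, V=0.57; Q1=0.57, Q3=3.43; dissipated=6.857
Op 5: CLOSE 3-4: Q_total=11.43, C_total=8.00, V=1.43; Q3=8.57, Q4=2.86; dissipated=8.816
Total dissipated: 40.007 μJ

Answer: 40.01 μJ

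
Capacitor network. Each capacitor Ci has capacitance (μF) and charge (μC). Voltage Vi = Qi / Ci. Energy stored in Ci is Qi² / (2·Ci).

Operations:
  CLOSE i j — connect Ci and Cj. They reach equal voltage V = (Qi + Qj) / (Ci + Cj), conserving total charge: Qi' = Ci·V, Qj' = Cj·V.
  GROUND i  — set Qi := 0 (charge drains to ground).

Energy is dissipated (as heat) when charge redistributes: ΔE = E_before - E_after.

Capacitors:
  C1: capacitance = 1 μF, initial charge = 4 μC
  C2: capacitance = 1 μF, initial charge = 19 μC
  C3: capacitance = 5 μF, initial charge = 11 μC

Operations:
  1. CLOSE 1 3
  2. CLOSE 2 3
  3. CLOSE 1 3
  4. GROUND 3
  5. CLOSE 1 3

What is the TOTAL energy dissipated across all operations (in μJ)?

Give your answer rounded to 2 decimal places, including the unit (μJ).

Answer: 184.91 μJ

Derivation:
Initial: C1(1μF, Q=4μC, V=4.00V), C2(1μF, Q=19μC, V=19.00V), C3(5μF, Q=11μC, V=2.20V)
Op 1: CLOSE 1-3: Q_total=15.00, C_total=6.00, V=2.50; Q1=2.50, Q3=12.50; dissipated=1.350
Op 2: CLOSE 2-3: Q_total=31.50, C_total=6.00, V=5.25; Q2=5.25, Q3=26.25; dissipated=113.438
Op 3: CLOSE 1-3: Q_total=28.75, C_total=6.00, V=4.79; Q1=4.79, Q3=23.96; dissipated=3.151
Op 4: GROUND 3: Q3=0; energy lost=57.400
Op 5: CLOSE 1-3: Q_total=4.79, C_total=6.00, V=0.80; Q1=0.80, Q3=3.99; dissipated=9.567
Total dissipated: 184.905 μJ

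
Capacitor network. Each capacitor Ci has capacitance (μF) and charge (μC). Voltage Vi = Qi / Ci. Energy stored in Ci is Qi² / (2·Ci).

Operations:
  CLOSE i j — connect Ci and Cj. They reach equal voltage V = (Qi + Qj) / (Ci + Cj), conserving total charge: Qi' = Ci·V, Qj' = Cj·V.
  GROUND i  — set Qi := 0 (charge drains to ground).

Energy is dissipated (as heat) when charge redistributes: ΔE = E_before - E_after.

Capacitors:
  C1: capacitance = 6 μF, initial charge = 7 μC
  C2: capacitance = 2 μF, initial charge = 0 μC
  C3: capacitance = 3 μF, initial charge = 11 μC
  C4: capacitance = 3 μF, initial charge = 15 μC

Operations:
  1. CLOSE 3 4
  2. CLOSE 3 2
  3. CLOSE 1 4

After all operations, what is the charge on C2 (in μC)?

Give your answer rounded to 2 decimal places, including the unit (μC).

Initial: C1(6μF, Q=7μC, V=1.17V), C2(2μF, Q=0μC, V=0.00V), C3(3μF, Q=11μC, V=3.67V), C4(3μF, Q=15μC, V=5.00V)
Op 1: CLOSE 3-4: Q_total=26.00, C_total=6.00, V=4.33; Q3=13.00, Q4=13.00; dissipated=1.333
Op 2: CLOSE 3-2: Q_total=13.00, C_total=5.00, V=2.60; Q3=7.80, Q2=5.20; dissipated=11.267
Op 3: CLOSE 1-4: Q_total=20.00, C_total=9.00, V=2.22; Q1=13.33, Q4=6.67; dissipated=10.028
Final charges: Q1=13.33, Q2=5.20, Q3=7.80, Q4=6.67

Answer: 5.20 μC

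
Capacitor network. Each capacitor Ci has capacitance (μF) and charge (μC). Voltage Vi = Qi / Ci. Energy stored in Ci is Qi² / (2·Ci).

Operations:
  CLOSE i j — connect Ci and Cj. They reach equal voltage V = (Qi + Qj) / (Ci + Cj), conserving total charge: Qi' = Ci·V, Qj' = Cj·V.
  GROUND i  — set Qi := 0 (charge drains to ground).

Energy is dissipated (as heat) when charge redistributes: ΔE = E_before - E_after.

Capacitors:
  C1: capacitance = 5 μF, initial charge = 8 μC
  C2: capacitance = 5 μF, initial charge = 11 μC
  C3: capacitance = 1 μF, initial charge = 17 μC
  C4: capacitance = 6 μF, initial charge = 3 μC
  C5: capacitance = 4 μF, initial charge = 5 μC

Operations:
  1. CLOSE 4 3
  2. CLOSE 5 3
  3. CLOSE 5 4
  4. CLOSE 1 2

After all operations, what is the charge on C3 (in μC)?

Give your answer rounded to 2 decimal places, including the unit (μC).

Initial: C1(5μF, Q=8μC, V=1.60V), C2(5μF, Q=11μC, V=2.20V), C3(1μF, Q=17μC, V=17.00V), C4(6μF, Q=3μC, V=0.50V), C5(4μF, Q=5μC, V=1.25V)
Op 1: CLOSE 4-3: Q_total=20.00, C_total=7.00, V=2.86; Q4=17.14, Q3=2.86; dissipated=116.679
Op 2: CLOSE 5-3: Q_total=7.86, C_total=5.00, V=1.57; Q5=6.29, Q3=1.57; dissipated=1.033
Op 3: CLOSE 5-4: Q_total=23.43, C_total=10.00, V=2.34; Q5=9.37, Q4=14.06; dissipated=1.984
Op 4: CLOSE 1-2: Q_total=19.00, C_total=10.00, V=1.90; Q1=9.50, Q2=9.50; dissipated=0.450
Final charges: Q1=9.50, Q2=9.50, Q3=1.57, Q4=14.06, Q5=9.37

Answer: 1.57 μC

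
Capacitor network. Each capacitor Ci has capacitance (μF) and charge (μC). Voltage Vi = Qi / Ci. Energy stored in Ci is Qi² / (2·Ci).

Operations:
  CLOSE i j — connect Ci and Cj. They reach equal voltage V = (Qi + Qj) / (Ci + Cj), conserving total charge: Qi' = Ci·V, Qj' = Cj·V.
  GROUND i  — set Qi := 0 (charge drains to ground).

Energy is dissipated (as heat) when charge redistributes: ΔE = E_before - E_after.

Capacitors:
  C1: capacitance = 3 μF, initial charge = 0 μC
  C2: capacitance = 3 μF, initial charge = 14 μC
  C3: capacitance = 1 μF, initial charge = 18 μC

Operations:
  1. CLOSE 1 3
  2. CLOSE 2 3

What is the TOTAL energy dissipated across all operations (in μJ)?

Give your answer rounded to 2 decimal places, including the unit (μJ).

Answer: 121.51 μJ

Derivation:
Initial: C1(3μF, Q=0μC, V=0.00V), C2(3μF, Q=14μC, V=4.67V), C3(1μF, Q=18μC, V=18.00V)
Op 1: CLOSE 1-3: Q_total=18.00, C_total=4.00, V=4.50; Q1=13.50, Q3=4.50; dissipated=121.500
Op 2: CLOSE 2-3: Q_total=18.50, C_total=4.00, V=4.62; Q2=13.88, Q3=4.62; dissipated=0.010
Total dissipated: 121.510 μJ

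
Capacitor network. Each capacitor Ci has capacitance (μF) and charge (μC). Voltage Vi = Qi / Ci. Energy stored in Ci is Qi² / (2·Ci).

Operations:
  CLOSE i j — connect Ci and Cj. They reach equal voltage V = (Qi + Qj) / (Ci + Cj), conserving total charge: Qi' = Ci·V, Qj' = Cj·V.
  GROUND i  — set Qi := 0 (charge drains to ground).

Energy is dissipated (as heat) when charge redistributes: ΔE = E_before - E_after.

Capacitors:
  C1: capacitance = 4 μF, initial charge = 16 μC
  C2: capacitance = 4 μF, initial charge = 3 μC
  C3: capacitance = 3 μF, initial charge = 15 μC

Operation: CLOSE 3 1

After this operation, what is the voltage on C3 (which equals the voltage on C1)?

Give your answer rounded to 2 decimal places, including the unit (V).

Initial: C1(4μF, Q=16μC, V=4.00V), C2(4μF, Q=3μC, V=0.75V), C3(3μF, Q=15μC, V=5.00V)
Op 1: CLOSE 3-1: Q_total=31.00, C_total=7.00, V=4.43; Q3=13.29, Q1=17.71; dissipated=0.857

Answer: 4.43 V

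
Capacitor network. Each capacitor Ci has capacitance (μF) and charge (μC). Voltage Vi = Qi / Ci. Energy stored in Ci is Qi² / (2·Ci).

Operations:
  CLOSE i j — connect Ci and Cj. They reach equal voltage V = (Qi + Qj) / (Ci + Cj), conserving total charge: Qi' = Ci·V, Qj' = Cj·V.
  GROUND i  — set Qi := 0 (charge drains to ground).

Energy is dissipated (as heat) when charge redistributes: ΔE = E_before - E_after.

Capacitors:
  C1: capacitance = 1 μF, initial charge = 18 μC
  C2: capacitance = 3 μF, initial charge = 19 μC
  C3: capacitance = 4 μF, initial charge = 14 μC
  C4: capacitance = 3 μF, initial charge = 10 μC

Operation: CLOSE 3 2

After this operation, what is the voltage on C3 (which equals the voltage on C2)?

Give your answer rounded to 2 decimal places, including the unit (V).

Answer: 4.71 V

Derivation:
Initial: C1(1μF, Q=18μC, V=18.00V), C2(3μF, Q=19μC, V=6.33V), C3(4μF, Q=14μC, V=3.50V), C4(3μF, Q=10μC, V=3.33V)
Op 1: CLOSE 3-2: Q_total=33.00, C_total=7.00, V=4.71; Q3=18.86, Q2=14.14; dissipated=6.881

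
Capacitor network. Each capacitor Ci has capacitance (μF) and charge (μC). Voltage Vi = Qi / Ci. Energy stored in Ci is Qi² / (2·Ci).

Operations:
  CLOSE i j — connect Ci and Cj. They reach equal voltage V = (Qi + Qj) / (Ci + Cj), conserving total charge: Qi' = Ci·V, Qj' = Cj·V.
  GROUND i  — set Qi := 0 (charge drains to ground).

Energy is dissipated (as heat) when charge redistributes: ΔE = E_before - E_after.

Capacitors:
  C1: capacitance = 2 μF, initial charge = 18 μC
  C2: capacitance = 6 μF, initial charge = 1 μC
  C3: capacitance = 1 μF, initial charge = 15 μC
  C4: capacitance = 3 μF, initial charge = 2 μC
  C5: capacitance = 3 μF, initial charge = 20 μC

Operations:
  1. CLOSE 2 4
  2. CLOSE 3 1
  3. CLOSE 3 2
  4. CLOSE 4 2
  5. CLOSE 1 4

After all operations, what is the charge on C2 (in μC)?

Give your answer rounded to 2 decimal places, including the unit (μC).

Answer: 8.10 μC

Derivation:
Initial: C1(2μF, Q=18μC, V=9.00V), C2(6μF, Q=1μC, V=0.17V), C3(1μF, Q=15μC, V=15.00V), C4(3μF, Q=2μC, V=0.67V), C5(3μF, Q=20μC, V=6.67V)
Op 1: CLOSE 2-4: Q_total=3.00, C_total=9.00, V=0.33; Q2=2.00, Q4=1.00; dissipated=0.250
Op 2: CLOSE 3-1: Q_total=33.00, C_total=3.00, V=11.00; Q3=11.00, Q1=22.00; dissipated=12.000
Op 3: CLOSE 3-2: Q_total=13.00, C_total=7.00, V=1.86; Q3=1.86, Q2=11.14; dissipated=48.762
Op 4: CLOSE 4-2: Q_total=12.14, C_total=9.00, V=1.35; Q4=4.05, Q2=8.10; dissipated=2.322
Op 5: CLOSE 1-4: Q_total=26.05, C_total=5.00, V=5.21; Q1=10.42, Q4=15.63; dissipated=55.883
Final charges: Q1=10.42, Q2=8.10, Q3=1.86, Q4=15.63, Q5=20.00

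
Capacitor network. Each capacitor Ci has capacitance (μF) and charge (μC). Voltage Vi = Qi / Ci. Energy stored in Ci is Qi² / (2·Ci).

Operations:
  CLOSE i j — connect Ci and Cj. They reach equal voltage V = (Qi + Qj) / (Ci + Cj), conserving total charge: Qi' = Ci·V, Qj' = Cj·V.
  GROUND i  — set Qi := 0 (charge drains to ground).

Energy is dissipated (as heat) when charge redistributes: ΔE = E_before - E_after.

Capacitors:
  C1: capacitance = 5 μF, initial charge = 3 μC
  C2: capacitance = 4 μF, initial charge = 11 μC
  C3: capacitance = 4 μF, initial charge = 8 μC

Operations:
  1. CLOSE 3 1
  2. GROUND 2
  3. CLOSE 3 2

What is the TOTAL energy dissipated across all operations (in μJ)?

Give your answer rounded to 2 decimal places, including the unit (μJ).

Answer: 18.80 μJ

Derivation:
Initial: C1(5μF, Q=3μC, V=0.60V), C2(4μF, Q=11μC, V=2.75V), C3(4μF, Q=8μC, V=2.00V)
Op 1: CLOSE 3-1: Q_total=11.00, C_total=9.00, V=1.22; Q3=4.89, Q1=6.11; dissipated=2.178
Op 2: GROUND 2: Q2=0; energy lost=15.125
Op 3: CLOSE 3-2: Q_total=4.89, C_total=8.00, V=0.61; Q3=2.44, Q2=2.44; dissipated=1.494
Total dissipated: 18.797 μJ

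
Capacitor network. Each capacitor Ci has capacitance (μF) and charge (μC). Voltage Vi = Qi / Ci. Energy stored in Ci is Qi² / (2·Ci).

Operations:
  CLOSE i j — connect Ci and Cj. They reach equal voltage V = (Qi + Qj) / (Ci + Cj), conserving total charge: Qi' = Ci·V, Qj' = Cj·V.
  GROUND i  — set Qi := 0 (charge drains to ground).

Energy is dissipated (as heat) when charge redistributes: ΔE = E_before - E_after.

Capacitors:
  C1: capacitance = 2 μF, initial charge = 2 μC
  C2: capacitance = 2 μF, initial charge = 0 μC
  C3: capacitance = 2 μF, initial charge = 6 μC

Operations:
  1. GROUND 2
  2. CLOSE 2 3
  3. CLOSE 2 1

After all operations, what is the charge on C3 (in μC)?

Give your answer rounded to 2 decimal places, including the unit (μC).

Initial: C1(2μF, Q=2μC, V=1.00V), C2(2μF, Q=0μC, V=0.00V), C3(2μF, Q=6μC, V=3.00V)
Op 1: GROUND 2: Q2=0; energy lost=0.000
Op 2: CLOSE 2-3: Q_total=6.00, C_total=4.00, V=1.50; Q2=3.00, Q3=3.00; dissipated=4.500
Op 3: CLOSE 2-1: Q_total=5.00, C_total=4.00, V=1.25; Q2=2.50, Q1=2.50; dissipated=0.125
Final charges: Q1=2.50, Q2=2.50, Q3=3.00

Answer: 3.00 μC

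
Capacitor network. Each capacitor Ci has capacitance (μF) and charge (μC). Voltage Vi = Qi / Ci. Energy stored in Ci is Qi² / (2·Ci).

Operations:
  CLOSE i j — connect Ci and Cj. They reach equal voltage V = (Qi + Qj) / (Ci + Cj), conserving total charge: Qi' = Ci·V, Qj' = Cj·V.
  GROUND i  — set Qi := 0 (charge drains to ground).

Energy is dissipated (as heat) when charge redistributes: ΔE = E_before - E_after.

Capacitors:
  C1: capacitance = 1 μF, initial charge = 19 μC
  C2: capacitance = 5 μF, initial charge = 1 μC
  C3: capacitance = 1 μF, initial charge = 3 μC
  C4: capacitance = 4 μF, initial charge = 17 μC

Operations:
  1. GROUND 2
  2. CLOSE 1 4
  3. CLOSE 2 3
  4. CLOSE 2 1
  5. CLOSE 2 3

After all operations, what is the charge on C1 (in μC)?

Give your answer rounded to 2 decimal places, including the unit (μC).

Answer: 1.62 μC

Derivation:
Initial: C1(1μF, Q=19μC, V=19.00V), C2(5μF, Q=1μC, V=0.20V), C3(1μF, Q=3μC, V=3.00V), C4(4μF, Q=17μC, V=4.25V)
Op 1: GROUND 2: Q2=0; energy lost=0.100
Op 2: CLOSE 1-4: Q_total=36.00, C_total=5.00, V=7.20; Q1=7.20, Q4=28.80; dissipated=87.025
Op 3: CLOSE 2-3: Q_total=3.00, C_total=6.00, V=0.50; Q2=2.50, Q3=0.50; dissipated=3.750
Op 4: CLOSE 2-1: Q_total=9.70, C_total=6.00, V=1.62; Q2=8.08, Q1=1.62; dissipated=18.704
Op 5: CLOSE 2-3: Q_total=8.58, C_total=6.00, V=1.43; Q2=7.15, Q3=1.43; dissipated=0.520
Final charges: Q1=1.62, Q2=7.15, Q3=1.43, Q4=28.80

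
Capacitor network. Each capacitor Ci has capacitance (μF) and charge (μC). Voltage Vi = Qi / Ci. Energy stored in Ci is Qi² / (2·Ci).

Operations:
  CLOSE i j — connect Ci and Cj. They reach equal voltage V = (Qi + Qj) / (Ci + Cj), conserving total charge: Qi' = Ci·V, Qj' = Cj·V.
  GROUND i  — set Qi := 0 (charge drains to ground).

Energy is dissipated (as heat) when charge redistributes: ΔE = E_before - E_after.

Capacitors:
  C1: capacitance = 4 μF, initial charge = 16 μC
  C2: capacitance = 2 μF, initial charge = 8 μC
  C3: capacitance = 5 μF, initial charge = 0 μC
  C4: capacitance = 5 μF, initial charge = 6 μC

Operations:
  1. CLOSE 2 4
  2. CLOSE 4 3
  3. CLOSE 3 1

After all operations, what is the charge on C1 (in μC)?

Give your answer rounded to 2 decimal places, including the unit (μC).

Initial: C1(4μF, Q=16μC, V=4.00V), C2(2μF, Q=8μC, V=4.00V), C3(5μF, Q=0μC, V=0.00V), C4(5μF, Q=6μC, V=1.20V)
Op 1: CLOSE 2-4: Q_total=14.00, C_total=7.00, V=2.00; Q2=4.00, Q4=10.00; dissipated=5.600
Op 2: CLOSE 4-3: Q_total=10.00, C_total=10.00, V=1.00; Q4=5.00, Q3=5.00; dissipated=5.000
Op 3: CLOSE 3-1: Q_total=21.00, C_total=9.00, V=2.33; Q3=11.67, Q1=9.33; dissipated=10.000
Final charges: Q1=9.33, Q2=4.00, Q3=11.67, Q4=5.00

Answer: 9.33 μC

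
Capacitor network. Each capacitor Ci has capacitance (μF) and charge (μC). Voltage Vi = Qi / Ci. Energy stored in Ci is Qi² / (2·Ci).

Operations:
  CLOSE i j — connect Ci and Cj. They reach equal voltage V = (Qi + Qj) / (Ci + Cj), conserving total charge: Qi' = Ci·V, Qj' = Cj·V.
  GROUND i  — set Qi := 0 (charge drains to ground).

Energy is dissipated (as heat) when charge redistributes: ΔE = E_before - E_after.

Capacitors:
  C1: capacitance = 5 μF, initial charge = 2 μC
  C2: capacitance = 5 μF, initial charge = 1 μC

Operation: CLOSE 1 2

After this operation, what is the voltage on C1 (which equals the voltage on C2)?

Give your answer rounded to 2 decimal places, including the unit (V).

Answer: 0.30 V

Derivation:
Initial: C1(5μF, Q=2μC, V=0.40V), C2(5μF, Q=1μC, V=0.20V)
Op 1: CLOSE 1-2: Q_total=3.00, C_total=10.00, V=0.30; Q1=1.50, Q2=1.50; dissipated=0.050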